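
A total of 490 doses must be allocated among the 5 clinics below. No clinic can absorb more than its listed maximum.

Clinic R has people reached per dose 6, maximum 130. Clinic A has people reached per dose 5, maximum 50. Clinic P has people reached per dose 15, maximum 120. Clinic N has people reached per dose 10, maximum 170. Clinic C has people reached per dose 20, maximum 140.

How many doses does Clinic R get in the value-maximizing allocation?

60

Rank by people reached per dose: Clinic C 20 > Clinic P 15 > Clinic N 10 > Clinic R 6 > Clinic A 5.
Clinic C takes 140 to reach its cap of 140 — 350 left.
Give Clinic P 120 to hit its cap of 120 — 230 left.
Give Clinic N 170 to hit its cap of 170 — 60 left.
Only 60 left; Clinic R takes them to reach 60.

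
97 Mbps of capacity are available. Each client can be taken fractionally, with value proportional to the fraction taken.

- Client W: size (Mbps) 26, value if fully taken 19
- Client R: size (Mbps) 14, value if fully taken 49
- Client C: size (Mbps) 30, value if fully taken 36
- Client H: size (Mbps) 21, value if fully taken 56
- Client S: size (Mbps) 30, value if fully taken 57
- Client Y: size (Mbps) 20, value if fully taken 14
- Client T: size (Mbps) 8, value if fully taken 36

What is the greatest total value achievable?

226.8

Rank by value-to-size ratio: Client T 36/8≈4.5, Client R 49/14≈3.5, Client H 56/21≈2.67, Client S 57/30≈1.9, Client C 36/30≈1.2, Client W 19/26≈0.731, Client Y 14/20≈0.7.
All 8 Mbps of Client T fit (value 36) → 89 remain.
All 14 Mbps of Client R fit (value 49) → 75 remain.
All 21 Mbps of Client H fit (value 56) → 54 remain.
Client S: take in full, 30 Mbps for value 57 → 24 left.
24 Mbps left: a 24/30 share of Client C gives 36×24/30 = 28.8.
Total value = 226.8.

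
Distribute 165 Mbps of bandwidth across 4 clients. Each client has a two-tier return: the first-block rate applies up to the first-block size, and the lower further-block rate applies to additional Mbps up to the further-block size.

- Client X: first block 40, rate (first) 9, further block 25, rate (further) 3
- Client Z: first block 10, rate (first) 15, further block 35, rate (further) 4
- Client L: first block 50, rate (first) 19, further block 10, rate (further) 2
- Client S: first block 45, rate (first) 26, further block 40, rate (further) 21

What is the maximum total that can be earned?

3290

Treat each block as its own option and order by rate: Client S/first 26 > Client S/second 21 > Client L/first 19 > Client Z/first 15 > Client X/first 9 > Client Z/second 4 > Client X/second 3 > Client L/second 2.
Client S first at 26: fill all 45 — 120 left.
Client S second at 21: fill all 40 — 80 left.
Client L first at 19: fill all 50 — 30 left.
Client Z/first (15): +10 — 20 left.
20 remain; put them into Client X first at 9.
Total = 26×45 + 21×40 + 19×50 + 15×10 + 9×20 = 3290.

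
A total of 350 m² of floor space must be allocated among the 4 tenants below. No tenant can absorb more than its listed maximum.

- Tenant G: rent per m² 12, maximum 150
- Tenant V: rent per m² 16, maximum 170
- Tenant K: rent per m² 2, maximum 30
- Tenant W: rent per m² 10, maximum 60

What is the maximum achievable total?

Rank by rent per m²: Tenant V 16 > Tenant G 12 > Tenant W 10 > Tenant K 2.
Give Tenant V 170 to hit its cap of 170 — 180 left.
Give Tenant G 150 to hit its cap of 150 — 30 left.
Tenant W: +30 (room for 60) → 30. Pool exhausted.
Total = 12×150 + 16×170 + 10×30 = 4820.

4820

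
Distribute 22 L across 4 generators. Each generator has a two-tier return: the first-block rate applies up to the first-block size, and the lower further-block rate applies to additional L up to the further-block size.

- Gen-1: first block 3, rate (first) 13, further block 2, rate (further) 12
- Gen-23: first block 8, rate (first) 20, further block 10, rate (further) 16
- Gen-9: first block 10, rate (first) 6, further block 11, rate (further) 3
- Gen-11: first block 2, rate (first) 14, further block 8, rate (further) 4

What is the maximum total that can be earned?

Rank every tier by rate: Gen-23/first 20 > Gen-23/second 16 > Gen-11/first 14 > Gen-1/first 13 > Gen-1/second 12 > Gen-9/first 6 > Gen-11/second 4 > Gen-9/second 3.
Fill Gen-23 first block (8 at 20) ; 14 left.
Fill Gen-23 second block (10 at 16) ; 4 left.
Gen-11/first (14): +2 ; 2 left.
Gen-1 first at 13: only 2 left, fill 2.
Total = 20×8 + 16×10 + 14×2 + 13×2 = 374.

374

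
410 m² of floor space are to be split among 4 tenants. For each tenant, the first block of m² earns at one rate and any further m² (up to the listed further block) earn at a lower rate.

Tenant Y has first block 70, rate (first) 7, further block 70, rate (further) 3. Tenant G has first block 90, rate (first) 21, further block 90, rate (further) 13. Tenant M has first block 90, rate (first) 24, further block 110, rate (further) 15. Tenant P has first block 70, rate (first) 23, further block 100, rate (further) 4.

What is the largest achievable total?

7960

Order all 8 blocks by rate: Tenant M/tier1 24 > Tenant P/tier1 23 > Tenant G/tier1 21 > Tenant M/tier2 15 > Tenant G/tier2 13 > Tenant Y/tier1 7 > Tenant P/tier2 4 > Tenant Y/tier2 3.
Tenant M tier1 at 24: fill all 90 ; 320 left.
Tenant P/tier1 (23): +70 ; 250 left.
Tenant G tier1 at 21: fill all 90 ; 160 left.
Fill Tenant M tier2 block (110 at 15) ; 50 left.
50 remain; put them into Tenant G tier2 at 13.
Total = 24×90 + 23×70 + 21×90 + 15×110 + 13×50 = 7960.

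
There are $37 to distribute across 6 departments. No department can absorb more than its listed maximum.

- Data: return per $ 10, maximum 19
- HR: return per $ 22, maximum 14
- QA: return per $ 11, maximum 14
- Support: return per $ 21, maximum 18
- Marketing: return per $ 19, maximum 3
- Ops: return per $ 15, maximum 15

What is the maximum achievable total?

773

Rank by return per $: HR 22 > Support 21 > Marketing 19 > Ops 15 > QA 11 > Data 10.
HR takes 14 to reach its cap of 14 — 23 left.
Give Support 18 to hit its cap of 18 — 5 left.
Give Marketing 3 to hit its cap of 3 — 2 left.
Ops has room for 15 but only 2 remain, so it gets 2.
Total = 22×14 + 21×18 + 19×3 + 15×2 = 773.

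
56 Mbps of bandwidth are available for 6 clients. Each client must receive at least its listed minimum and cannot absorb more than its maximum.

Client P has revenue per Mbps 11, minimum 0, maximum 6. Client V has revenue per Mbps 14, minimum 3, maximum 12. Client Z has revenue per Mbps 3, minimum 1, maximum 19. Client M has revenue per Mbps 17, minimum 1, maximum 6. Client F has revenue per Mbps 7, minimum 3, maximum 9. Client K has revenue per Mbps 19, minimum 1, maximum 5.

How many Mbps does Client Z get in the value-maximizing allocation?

Meeting every minimum uses 0+3+1+1+3+1 = 9 Mbps, leaving 47.
Highest revenue per Mbps first: Client K 19 > Client M 17 > Client V 14 > Client P 11 > Client F 7 > Client Z 3.
Client K: +4 to 5 (cap) → 43 left.
Client M takes 5 more to reach its cap of 6 → 38 left.
Client V: +9 to 12 (cap) → 29 left.
Give Client P 6 more to hit its cap of 6 → 23 left.
Client F: +6 to 9 (cap) → 17 left.
Client Z has room for 18 more but only 17 remain, so it gets 18.

18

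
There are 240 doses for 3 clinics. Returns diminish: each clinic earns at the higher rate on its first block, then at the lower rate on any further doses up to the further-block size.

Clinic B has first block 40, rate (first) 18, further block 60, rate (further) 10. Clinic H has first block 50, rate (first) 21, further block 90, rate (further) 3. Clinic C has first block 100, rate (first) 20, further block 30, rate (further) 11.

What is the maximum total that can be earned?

Rank every tier by rate: Clinic H/first 21 > Clinic C/first 20 > Clinic B/first 18 > Clinic C/second 11 > Clinic B/second 10 > Clinic H/second 3.
Clinic H first at 21: fill all 50 → 190 left.
Clinic C first at 20: fill all 100 → 90 left.
Fill Clinic B first block (40 at 18) → 50 left.
Fill Clinic C second block (30 at 11) → 20 left.
Clinic B second at 10: only 20 left, fill 20.
Total = 21×50 + 20×100 + 18×40 + 11×30 + 10×20 = 4300.

4300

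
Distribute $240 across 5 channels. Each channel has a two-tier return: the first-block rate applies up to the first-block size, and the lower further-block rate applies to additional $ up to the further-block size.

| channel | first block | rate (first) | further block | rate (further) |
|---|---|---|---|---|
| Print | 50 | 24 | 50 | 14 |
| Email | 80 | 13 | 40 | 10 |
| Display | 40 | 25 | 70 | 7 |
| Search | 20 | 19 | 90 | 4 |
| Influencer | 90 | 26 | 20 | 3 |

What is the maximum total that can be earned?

Rank every tier by rate: Influencer/first 26 > Display/first 25 > Print/first 24 > Search/first 19 > Print/second 14 > Email/first 13 > Email/second 10 > Display/second 7 > Search/second 4 > Influencer/second 3.
Influencer/first (26): +90 — 150 left.
Fill Display first block (40 at 25) — 110 left.
Print first at 24: fill all 50 — 60 left.
Search first at 19: fill all 20 — 40 left.
40 remain; put them into Print second at 14.
Total = 26×90 + 25×40 + 24×50 + 19×20 + 14×40 = 5480.

5480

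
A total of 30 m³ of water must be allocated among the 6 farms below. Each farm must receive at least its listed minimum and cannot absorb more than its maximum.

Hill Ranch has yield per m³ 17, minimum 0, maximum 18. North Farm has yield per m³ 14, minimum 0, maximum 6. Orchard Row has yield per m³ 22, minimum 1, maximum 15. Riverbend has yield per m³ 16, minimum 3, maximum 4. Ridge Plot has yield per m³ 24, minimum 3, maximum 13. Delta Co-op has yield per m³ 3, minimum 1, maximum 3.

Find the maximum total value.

649

Meeting every minimum uses 0+0+1+3+3+1 = 8 m³, leaving 22.
Rank by yield per m³: Ridge Plot 24 > Orchard Row 22 > Hill Ranch 17 > Riverbend 16 > North Farm 14 > Delta Co-op 3.
Give Ridge Plot 10 more to hit its cap of 13 ; 12 left.
Only 12 left; Orchard Row takes them to reach 13.
Total = 22×13 + 16×3 + 24×13 + 3×1 = 649.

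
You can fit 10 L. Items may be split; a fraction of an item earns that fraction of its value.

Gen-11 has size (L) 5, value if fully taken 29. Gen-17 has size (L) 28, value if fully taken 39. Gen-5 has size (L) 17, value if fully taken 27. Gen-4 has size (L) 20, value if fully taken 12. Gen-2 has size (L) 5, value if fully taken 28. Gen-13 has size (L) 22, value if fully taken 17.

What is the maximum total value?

57

Best value per unit of size first: Gen-11 29/5≈5.8, Gen-2 28/5≈5.6, Gen-5 27/17≈1.59, Gen-17 39/28≈1.39, Gen-13 17/22≈0.773, Gen-4 12/20≈0.6.
All 5 L of Gen-11 fit (value 29) → 5 remain.
Gen-2: take in full, 5 L for value 28 → 0 left.
Total value = 57.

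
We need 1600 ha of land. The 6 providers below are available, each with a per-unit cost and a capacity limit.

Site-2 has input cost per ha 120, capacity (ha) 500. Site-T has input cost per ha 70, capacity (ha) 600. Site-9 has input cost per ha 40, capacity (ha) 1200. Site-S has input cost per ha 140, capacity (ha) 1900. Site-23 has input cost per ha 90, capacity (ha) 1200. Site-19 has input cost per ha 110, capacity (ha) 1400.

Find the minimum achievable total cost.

Use providers in increasing cost order.
Site-9 at 40: take all 1200 ha ; 400 still needed.
Site-T at 70: take 400 of its 600 ; requirement met.
Site-23, Site-19, Site-2, Site-S: unused.
Cost = 1200×40 + 400×70 = 76000.

76000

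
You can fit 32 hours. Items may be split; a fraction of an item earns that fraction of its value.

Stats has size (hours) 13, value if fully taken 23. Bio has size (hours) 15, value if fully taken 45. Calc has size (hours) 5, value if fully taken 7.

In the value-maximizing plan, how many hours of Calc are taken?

Sort by value density: Bio 45/15≈3, Stats 23/13≈1.77, Calc 7/5≈1.4.
Bio: take in full, 15 hours for value 45 — 17 left.
Stats: take in full, 13 hours for value 23 — 4 left.
Fill the last 4 hours with part of Calc: 4/5 of it earns 5.6.

4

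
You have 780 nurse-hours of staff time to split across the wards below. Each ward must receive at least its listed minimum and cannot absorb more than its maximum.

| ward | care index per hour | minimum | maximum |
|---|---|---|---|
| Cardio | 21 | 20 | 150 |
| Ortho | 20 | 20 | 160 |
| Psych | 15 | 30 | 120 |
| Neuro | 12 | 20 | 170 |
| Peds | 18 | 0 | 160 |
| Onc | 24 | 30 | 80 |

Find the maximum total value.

Meeting every minimum uses 20+20+30+20+0+30 = 120 nurse-hours, leaving 660.
Highest care index per hour first: Onc 24 > Cardio 21 > Ortho 20 > Peds 18 > Psych 15 > Neuro 12.
Give Onc 50 more to hit its cap of 80 ; 610 left.
Cardio: +130 to 150 (cap) ; 480 left.
Ortho takes 140 more to reach its cap of 160 ; 340 left.
Give Peds 160 more to hit its cap of 160 ; 180 left.
Give Psych 90 more to hit its cap of 120 ; 90 left.
Only 90 left; Neuro takes them to reach 110.
Total = 21×150 + 20×160 + 15×120 + 12×110 + 18×160 + 24×80 = 14270.

14270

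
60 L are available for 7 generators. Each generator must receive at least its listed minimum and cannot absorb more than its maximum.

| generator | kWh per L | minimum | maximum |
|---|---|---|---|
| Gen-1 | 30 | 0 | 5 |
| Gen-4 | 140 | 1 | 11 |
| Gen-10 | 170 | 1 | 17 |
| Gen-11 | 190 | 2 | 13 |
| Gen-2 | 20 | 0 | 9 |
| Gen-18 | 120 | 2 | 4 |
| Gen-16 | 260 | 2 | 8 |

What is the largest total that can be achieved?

Meeting every minimum uses 0+1+1+2+0+2+2 = 8 L, leaving 52.
Order the generators by kWh per L: Gen-16 260 > Gen-11 190 > Gen-10 170 > Gen-4 140 > Gen-18 120 > Gen-1 30 > Gen-2 20.
Gen-16 takes 6 more to reach its cap of 8 ; 46 left.
Give Gen-11 11 more to hit its cap of 13 ; 35 left.
Give Gen-10 16 more to hit its cap of 17 ; 19 left.
Gen-4 takes 10 more to reach its cap of 11 ; 9 left.
Gen-18 takes 2 more to reach its cap of 4 ; 7 left.
Gen-1: +5 to 5 (cap) ; 2 left.
Gen-2 has room for 9 more but only 2 remain, so it gets 2.
Total = 30×5 + 140×11 + 170×17 + 190×13 + 20×2 + 120×4 + 260×8 = 9650.

9650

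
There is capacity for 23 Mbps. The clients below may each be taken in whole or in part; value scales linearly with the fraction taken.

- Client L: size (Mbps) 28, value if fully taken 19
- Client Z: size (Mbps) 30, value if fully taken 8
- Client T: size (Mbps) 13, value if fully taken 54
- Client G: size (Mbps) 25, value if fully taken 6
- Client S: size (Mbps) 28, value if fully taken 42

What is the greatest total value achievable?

69

Rank by value-to-size ratio: Client T 54/13≈4.15, Client S 42/28≈1.5, Client L 19/28≈0.679, Client Z 8/30≈0.267, Client G 6/25≈0.24.
Client T: take in full, 13 Mbps for value 54 ; 10 left.
Only 10 Mbps remain; take 10/28 of Client S for value 42×10/28 = 15.
Total value = 69.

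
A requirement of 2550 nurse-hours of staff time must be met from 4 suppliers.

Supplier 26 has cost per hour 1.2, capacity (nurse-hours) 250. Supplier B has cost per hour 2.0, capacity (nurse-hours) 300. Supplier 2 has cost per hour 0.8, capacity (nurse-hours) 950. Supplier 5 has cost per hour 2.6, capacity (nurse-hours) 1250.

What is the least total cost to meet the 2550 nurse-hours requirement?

Fill from the cheapest supplier first.
Take 950 from Supplier 2 at 0.8 — need 1600 more.
Supplier 26 (1.2): use full 250 — 1350 nurse-hours to go.
Supplier B (2.0): use full 300 — 1050 nurse-hours to go.
Supplier 5 at 2.6: take 1050 of its 1250 — requirement met.
Cost = 950×0.8 + 250×1.2 + 300×2.0 + 1050×2.6 = 4390.

4390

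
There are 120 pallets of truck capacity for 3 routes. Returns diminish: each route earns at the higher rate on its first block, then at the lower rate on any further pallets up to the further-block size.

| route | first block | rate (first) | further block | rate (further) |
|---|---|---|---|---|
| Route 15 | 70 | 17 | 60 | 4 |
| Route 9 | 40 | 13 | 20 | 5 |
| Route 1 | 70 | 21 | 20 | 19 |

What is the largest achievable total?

Rank every tier by rate: Route 1/first 21 > Route 1/second 19 > Route 15/first 17 > Route 9/first 13 > Route 9/second 5 > Route 15/second 4.
Fill Route 1 first block (70 at 21) → 50 left.
Fill Route 1 second block (20 at 19) → 30 left.
Route 15 first at 17: only 30 left, fill 30.
Total = 21×70 + 19×20 + 17×30 = 2360.

2360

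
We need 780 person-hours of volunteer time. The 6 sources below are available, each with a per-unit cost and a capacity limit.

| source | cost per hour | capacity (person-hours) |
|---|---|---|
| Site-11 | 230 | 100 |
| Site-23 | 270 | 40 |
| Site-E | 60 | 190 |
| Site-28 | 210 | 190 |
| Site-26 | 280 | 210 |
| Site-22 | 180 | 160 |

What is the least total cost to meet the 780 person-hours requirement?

Fill from the cheapest source first.
Take 190 from Site-E at 60 — need 590 more.
Take 160 from Site-22 at 180 — need 430 more.
Site-28 at 210: take all 190 person-hours — 240 still needed.
Site-11 (230): use full 100 — 140 person-hours to go.
Site-23 (270): use full 40 — 100 person-hours to go.
Site-26 at 280: take 100 of its 210 — requirement met.
Cost = 190×60 + 160×180 + 190×210 + 100×230 + 40×270 + 100×280 = 141900.

141900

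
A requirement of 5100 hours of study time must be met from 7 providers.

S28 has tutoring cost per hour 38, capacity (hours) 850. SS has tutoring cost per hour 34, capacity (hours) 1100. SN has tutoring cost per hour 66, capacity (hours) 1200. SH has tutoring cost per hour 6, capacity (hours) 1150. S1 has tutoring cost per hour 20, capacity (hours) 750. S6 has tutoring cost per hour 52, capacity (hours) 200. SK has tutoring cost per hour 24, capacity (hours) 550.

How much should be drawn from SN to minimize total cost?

500

Cheapest first:
Take 1150 from SH at 6 ; need 3950 more.
S1 at 20: take all 750 hours ; 3200 still needed.
SK at 24: take all 550 hours ; 2650 still needed.
SS (34): use full 1100 ; 1550 hours to go.
Take 850 from S28 at 38 ; need 700 more.
Take 200 from S6 at 52 ; need 500 more.
Take 500 from SN at 66 to finish.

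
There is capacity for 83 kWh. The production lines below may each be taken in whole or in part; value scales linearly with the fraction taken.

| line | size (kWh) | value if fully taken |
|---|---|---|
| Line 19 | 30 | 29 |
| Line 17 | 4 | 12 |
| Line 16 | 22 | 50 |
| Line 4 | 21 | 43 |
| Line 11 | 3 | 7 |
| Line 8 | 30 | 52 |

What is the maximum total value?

166.9

Sort by value density: Line 17 12/4≈3, Line 11 7/3≈2.33, Line 16 50/22≈2.27, Line 4 43/21≈2.05, Line 8 52/30≈1.73, Line 19 29/30≈0.967.
Line 17: take in full, 4 kWh for value 12 ; 79 left.
Line 11: take in full, 3 kWh for value 7 ; 76 left.
Line 16: take in full, 22 kWh for value 50 ; 54 left.
Line 4: take in full, 21 kWh for value 43 ; 33 left.
Take all of Line 8 (30 kWh, value 52) ; 3 kWh left.
Fill the last 3 kWh with part of Line 19: 3/30 of it earns 2.9.
Total value = 166.9.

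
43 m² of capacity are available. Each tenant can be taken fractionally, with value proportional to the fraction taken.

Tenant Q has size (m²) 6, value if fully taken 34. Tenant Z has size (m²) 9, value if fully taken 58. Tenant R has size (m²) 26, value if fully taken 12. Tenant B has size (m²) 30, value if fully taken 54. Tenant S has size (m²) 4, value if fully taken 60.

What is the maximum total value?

Best value per unit of size first: Tenant S 60/4≈15, Tenant Z 58/9≈6.44, Tenant Q 34/6≈5.67, Tenant B 54/30≈1.8, Tenant R 12/26≈0.462.
Take all of Tenant S (4 m², value 60) → 39 m² left.
Tenant Z: take in full, 9 m² for value 58 → 30 left.
Tenant Q: take in full, 6 m² for value 34 → 24 left.
Fill the last 24 m² with part of Tenant B: 24/30 of it earns 43.2.
Total value = 195.2.

195.2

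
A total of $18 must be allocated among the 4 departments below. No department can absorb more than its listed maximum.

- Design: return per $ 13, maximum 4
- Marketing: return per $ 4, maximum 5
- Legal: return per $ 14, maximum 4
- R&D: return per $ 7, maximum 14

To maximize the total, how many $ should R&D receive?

10

Highest return per $ first: Legal 14 > Design 13 > R&D 7 > Marketing 4.
Legal: +4 to 4 (cap) → 14 left.
Design: +4 to 4 (cap) → 10 left.
R&D has room for 14 but only 10 remain, so it gets 10.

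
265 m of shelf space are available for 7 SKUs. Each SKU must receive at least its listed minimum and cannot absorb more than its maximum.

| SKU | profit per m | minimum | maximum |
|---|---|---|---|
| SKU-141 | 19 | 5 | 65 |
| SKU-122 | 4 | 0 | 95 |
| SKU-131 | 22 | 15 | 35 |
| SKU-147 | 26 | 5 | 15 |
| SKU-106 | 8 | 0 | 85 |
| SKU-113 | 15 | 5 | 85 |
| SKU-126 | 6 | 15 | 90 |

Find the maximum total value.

4160

Meeting every minimum uses 5+0+15+5+0+5+15 = 45 m, leaving 220.
Rank by profit per m: SKU-147 26 > SKU-131 22 > SKU-141 19 > SKU-113 15 > SKU-106 8 > SKU-126 6 > SKU-122 4.
Give SKU-147 10 more to hit its cap of 15 ; 210 left.
Give SKU-131 20 more to hit its cap of 35 ; 190 left.
Give SKU-141 60 more to hit its cap of 65 ; 130 left.
SKU-113 takes 80 more to reach its cap of 85 ; 50 left.
SKU-106: +50 (room for 85) → 50. Pool exhausted.
Total = 19×65 + 22×35 + 26×15 + 8×50 + 15×85 + 6×15 = 4160.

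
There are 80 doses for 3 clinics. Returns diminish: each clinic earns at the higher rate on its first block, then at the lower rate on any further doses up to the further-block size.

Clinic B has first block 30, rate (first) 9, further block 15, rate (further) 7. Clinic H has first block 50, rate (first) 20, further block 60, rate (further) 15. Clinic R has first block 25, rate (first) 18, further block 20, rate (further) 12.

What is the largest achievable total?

1525

Rank every tier by rate: Clinic H/T1 20 > Clinic R/T1 18 > Clinic H/T2 15 > Clinic R/T2 12 > Clinic B/T1 9 > Clinic B/T2 7.
Clinic H T1 at 20: fill all 50 ; 30 left.
Fill Clinic R T1 block (25 at 18) ; 5 left.
5 remain; put them into Clinic H T2 at 15.
Total = 20×50 + 18×25 + 15×5 = 1525.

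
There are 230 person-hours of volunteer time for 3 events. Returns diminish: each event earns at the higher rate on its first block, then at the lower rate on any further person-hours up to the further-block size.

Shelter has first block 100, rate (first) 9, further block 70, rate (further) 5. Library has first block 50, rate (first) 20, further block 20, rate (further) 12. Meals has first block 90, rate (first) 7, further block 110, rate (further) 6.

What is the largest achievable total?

Treat each block as its own option and order by rate: Library/tier1 20 > Library/tier2 12 > Shelter/tier1 9 > Meals/tier1 7 > Meals/tier2 6 > Shelter/tier2 5.
Fill Library tier1 block (50 at 20) — 180 left.
Library/tier2 (12): +20 — 160 left.
Shelter/tier1 (9): +100 — 60 left.
Meals tier1 at 7: only 60 left, fill 60.
Total = 20×50 + 12×20 + 9×100 + 7×60 = 2560.

2560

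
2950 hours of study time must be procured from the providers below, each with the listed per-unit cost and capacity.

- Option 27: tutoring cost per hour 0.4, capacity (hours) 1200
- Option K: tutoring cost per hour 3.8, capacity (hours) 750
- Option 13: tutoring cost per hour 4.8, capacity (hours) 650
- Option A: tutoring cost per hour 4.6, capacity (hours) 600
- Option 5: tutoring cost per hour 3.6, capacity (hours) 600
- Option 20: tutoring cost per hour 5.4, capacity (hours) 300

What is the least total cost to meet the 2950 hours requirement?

7330

Cheapest first:
Option 27 (0.4): use full 1200 — 1750 hours to go.
Option 5 at 3.6: take all 600 hours — 1150 still needed.
Option K (3.8): use full 750 — 400 hours to go.
Option A (4.6): take the remaining 400 — done.
Option 13, Option 20: unused.
Cost = 1200×0.4 + 600×3.6 + 750×3.8 + 400×4.6 = 7330.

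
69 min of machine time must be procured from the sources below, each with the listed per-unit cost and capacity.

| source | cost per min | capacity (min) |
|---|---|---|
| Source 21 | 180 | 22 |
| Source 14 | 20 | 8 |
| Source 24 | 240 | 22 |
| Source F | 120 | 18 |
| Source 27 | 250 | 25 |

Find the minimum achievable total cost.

Fill from the cheapest source first.
Take 8 from Source 14 at 20 — need 61 more.
Take 18 from Source F at 120 — need 43 more.
Source 21 at 180: take all 22 min — 21 still needed.
Source 24 (240): take the remaining 21 — done.
Source 27: unused.
Cost = 8×20 + 18×120 + 22×180 + 21×240 = 11320.

11320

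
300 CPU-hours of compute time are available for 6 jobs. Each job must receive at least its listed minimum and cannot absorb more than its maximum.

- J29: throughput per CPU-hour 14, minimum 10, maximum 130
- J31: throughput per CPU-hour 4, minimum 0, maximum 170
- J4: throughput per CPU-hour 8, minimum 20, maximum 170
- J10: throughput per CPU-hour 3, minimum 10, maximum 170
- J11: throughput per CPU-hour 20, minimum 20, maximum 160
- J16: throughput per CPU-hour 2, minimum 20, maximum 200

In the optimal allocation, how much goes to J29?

90

Meeting every minimum uses 10+0+20+10+20+20 = 80 CPU-hours, leaving 220.
Highest throughput per CPU-hour first: J11 20 > J29 14 > J4 8 > J31 4 > J10 3 > J16 2.
J11: +140 to 160 (cap) — 80 left.
J29 has room for 120 more but only 80 remain, so it gets 90.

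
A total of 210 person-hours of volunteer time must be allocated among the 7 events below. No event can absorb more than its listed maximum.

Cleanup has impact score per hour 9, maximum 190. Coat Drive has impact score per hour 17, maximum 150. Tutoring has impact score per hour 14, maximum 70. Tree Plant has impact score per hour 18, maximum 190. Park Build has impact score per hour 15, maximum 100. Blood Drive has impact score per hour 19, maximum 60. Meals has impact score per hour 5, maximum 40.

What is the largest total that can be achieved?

Highest impact score per hour first: Blood Drive 19 > Tree Plant 18 > Coat Drive 17 > Park Build 15 > Tutoring 14 > Cleanup 9 > Meals 5.
Blood Drive: +60 to 60 (cap) → 150 left.
Tree Plant has room for 190 but only 150 remain, so it gets 150.
Total = 18×150 + 19×60 = 3840.

3840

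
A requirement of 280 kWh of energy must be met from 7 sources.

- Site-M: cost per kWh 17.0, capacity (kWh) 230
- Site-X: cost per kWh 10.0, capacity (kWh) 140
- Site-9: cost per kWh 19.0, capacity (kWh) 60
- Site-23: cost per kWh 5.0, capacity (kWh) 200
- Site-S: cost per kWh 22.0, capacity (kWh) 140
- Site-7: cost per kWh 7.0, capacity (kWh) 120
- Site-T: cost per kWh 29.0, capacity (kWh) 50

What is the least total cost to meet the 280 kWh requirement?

1560

Fill from the cheapest source first.
Take 200 from Site-23 at 5.0 → need 80 more.
Take 80 from Site-7 at 7.0 to finish.
Site-X, Site-M, Site-9, Site-S, Site-T: unused.
Cost = 200×5.0 + 80×7.0 = 1560.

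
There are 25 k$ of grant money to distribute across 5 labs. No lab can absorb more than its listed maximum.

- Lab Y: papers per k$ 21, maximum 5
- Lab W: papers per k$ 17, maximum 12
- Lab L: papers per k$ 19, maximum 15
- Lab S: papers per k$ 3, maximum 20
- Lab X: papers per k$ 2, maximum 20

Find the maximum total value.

475

Highest papers per k$ first: Lab Y 21 > Lab L 19 > Lab W 17 > Lab S 3 > Lab X 2.
Lab Y takes 5 to reach its cap of 5 — 20 left.
Lab L takes 15 to reach its cap of 15 — 5 left.
Lab W: +5 (room for 12) → 5. Pool exhausted.
Total = 21×5 + 17×5 + 19×15 = 475.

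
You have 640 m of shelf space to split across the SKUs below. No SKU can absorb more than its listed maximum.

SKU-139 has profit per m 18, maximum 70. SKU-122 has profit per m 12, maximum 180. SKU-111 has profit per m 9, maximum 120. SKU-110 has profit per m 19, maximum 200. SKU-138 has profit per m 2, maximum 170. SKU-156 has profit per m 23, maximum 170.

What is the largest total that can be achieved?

11310

Order the SKUs by profit per m: SKU-156 23 > SKU-110 19 > SKU-139 18 > SKU-122 12 > SKU-111 9 > SKU-138 2.
SKU-156: +170 to 170 (cap) → 470 left.
Give SKU-110 200 to hit its cap of 200 → 270 left.
Give SKU-139 70 to hit its cap of 70 → 200 left.
SKU-122: +180 to 180 (cap) → 20 left.
SKU-111: +20 (room for 120) → 20. Pool exhausted.
Total = 18×70 + 12×180 + 9×20 + 19×200 + 23×170 = 11310.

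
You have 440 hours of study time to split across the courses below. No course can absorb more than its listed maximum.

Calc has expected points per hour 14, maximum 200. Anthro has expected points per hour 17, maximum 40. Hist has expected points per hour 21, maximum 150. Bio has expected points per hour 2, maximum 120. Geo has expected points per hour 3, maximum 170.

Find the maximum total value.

6780

Order the courses by expected points per hour: Hist 21 > Anthro 17 > Calc 14 > Geo 3 > Bio 2.
Give Hist 150 to hit its cap of 150 ; 290 left.
Give Anthro 40 to hit its cap of 40 ; 250 left.
Give Calc 200 to hit its cap of 200 ; 50 left.
Only 50 left; Geo takes them to reach 50.
Total = 14×200 + 17×40 + 21×150 + 3×50 = 6780.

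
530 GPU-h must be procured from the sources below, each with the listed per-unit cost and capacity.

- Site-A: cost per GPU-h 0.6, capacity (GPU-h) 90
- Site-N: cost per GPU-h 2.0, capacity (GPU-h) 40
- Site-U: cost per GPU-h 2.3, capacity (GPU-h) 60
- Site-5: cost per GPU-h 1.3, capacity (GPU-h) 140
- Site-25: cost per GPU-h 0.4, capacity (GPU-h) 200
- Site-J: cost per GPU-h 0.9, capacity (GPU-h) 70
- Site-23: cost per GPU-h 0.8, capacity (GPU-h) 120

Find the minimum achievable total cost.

358

Use sources in increasing cost order.
Site-25 (0.4): use full 200 ; 330 GPU-h to go.
Site-A (0.6): use full 90 ; 240 GPU-h to go.
Take 120 from Site-23 at 0.8 ; need 120 more.
Site-J at 0.9: take all 70 GPU-h ; 50 still needed.
Site-5 (1.3): take the remaining 50 ; done.
Site-N, Site-U: unused.
Cost = 200×0.4 + 90×0.6 + 120×0.8 + 70×0.9 + 50×1.3 = 358.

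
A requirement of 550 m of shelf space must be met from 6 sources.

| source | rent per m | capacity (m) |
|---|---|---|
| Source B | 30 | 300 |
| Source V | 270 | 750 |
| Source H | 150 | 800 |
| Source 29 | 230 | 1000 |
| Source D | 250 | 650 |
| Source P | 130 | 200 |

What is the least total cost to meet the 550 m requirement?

Use sources in increasing cost order.
Source B (30): use full 300 → 250 m to go.
Source P (130): use full 200 → 50 m to go.
Source H (150): take the remaining 50 → done.
Source 29, Source D, Source V: unused.
Cost = 300×30 + 200×130 + 50×150 = 42500.

42500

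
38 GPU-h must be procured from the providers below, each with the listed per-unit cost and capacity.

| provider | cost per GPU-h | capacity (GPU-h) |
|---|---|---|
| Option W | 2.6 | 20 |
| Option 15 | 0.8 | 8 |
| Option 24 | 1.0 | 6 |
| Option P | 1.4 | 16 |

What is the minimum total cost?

Cheapest first:
Option 15 at 0.8: take all 8 GPU-h ; 30 still needed.
Option 24 (1.0): use full 6 ; 24 GPU-h to go.
Take 16 from Option P at 1.4 ; need 8 more.
Option W (2.6): take the remaining 8 ; done.
Cost = 8×0.8 + 6×1.0 + 16×1.4 + 8×2.6 = 55.6.

55.6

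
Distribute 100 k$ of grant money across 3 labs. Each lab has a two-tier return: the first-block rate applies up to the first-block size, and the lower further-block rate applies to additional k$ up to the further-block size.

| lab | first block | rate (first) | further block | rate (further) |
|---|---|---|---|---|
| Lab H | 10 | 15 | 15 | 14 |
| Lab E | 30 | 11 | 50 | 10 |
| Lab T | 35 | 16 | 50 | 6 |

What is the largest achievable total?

1350

Rank every tier by rate: Lab T/T1 16 > Lab H/T1 15 > Lab H/T2 14 > Lab E/T1 11 > Lab E/T2 10 > Lab T/T2 6.
Lab T T1 at 16: fill all 35 → 65 left.
Lab H T1 at 15: fill all 10 → 55 left.
Lab H T2 at 14: fill all 15 → 40 left.
Lab E T1 at 11: fill all 30 → 10 left.
Lab E/T2: +10 of 50 at 10; pool empty.
Total = 16×35 + 15×10 + 14×15 + 11×30 + 10×10 = 1350.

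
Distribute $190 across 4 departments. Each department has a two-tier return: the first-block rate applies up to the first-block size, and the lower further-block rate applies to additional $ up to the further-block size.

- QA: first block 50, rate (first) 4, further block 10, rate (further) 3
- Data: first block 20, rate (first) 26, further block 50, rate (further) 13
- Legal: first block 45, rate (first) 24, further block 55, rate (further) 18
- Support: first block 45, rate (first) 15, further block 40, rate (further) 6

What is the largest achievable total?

Order all 8 blocks by rate: Data/tier1 26 > Legal/tier1 24 > Legal/tier2 18 > Support/tier1 15 > Data/tier2 13 > Support/tier2 6 > QA/tier1 4 > QA/tier2 3.
Fill Data tier1 block (20 at 26) → 170 left.
Fill Legal tier1 block (45 at 24) → 125 left.
Legal tier2 at 18: fill all 55 → 70 left.
Fill Support tier1 block (45 at 15) → 25 left.
Data/tier2: +25 of 50 at 13; pool empty.
Total = 26×20 + 24×45 + 18×55 + 15×45 + 13×25 = 3590.

3590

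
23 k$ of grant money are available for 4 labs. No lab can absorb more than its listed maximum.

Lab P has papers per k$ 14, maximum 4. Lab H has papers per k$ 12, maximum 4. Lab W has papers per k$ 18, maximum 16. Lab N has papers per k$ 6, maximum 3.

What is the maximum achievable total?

Order the labs by papers per k$: Lab W 18 > Lab P 14 > Lab H 12 > Lab N 6.
Lab W takes 16 to reach its cap of 16 ; 7 left.
Lab P takes 4 to reach its cap of 4 ; 3 left.
Lab H has room for 4 but only 3 remain, so it gets 3.
Total = 14×4 + 12×3 + 18×16 = 380.

380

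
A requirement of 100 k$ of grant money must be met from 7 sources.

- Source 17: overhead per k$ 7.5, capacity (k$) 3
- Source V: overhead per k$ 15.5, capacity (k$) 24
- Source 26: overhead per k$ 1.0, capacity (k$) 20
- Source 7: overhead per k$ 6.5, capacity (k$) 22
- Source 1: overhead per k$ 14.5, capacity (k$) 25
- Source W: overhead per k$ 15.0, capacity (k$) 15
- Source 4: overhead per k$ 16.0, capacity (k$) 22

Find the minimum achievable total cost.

Use sources in increasing cost order.
Take 20 from Source 26 at 1.0 → need 80 more.
Take 22 from Source 7 at 6.5 → need 58 more.
Source 17 (7.5): use full 3 → 55 k$ to go.
Source 1 at 14.5: take all 25 k$ → 30 still needed.
Take 15 from Source W at 15.0 → need 15 more.
Source V (15.5): take the remaining 15 → done.
Source 4: unused.
Cost = 20×1.0 + 22×6.5 + 3×7.5 + 25×14.5 + 15×15.0 + 15×15.5 = 1005.5.

1005.5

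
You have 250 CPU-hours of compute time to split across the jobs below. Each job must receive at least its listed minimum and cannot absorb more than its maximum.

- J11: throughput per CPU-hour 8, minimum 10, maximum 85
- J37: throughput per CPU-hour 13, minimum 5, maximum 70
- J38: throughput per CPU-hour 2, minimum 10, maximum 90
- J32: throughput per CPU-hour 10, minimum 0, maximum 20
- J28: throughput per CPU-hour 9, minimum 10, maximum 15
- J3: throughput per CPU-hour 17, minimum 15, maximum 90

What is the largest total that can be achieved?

Meeting every minimum uses 10+5+10+0+10+15 = 50 CPU-hours, leaving 200.
Order the jobs by throughput per CPU-hour: J3 17 > J37 13 > J32 10 > J28 9 > J11 8 > J38 2.
J3 takes 75 more to reach its cap of 90 ; 125 left.
J37 takes 65 more to reach its cap of 70 ; 60 left.
J32: +20 to 20 (cap) ; 40 left.
J28 takes 5 more to reach its cap of 15 ; 35 left.
Only 35 left; J11 takes them to reach 45.
Total = 8×45 + 13×70 + 2×10 + 10×20 + 9×15 + 17×90 = 3155.

3155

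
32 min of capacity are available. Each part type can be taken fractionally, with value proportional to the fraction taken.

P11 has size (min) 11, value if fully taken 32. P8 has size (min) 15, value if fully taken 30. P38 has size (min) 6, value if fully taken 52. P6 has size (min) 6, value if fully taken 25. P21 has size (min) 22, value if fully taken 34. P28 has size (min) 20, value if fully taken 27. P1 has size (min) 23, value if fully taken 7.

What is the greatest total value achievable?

127

Sort by value density: P38 52/6≈8.67, P6 25/6≈4.17, P11 32/11≈2.91, P8 30/15≈2, P21 34/22≈1.55, P28 27/20≈1.35, P1 7/23≈0.304.
All 6 min of P38 fit (value 52) — 26 remain.
All 6 min of P6 fit (value 25) — 20 remain.
All 11 min of P11 fit (value 32) — 9 remain.
Only 9 min remain; take 9/15 of P8 for value 30×9/15 = 18.
Total value = 127.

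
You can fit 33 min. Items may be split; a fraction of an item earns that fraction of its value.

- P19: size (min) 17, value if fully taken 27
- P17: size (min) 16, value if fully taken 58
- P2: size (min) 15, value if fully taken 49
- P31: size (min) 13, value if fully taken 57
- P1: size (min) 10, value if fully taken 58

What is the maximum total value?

Rank by value-to-size ratio: P1 58/10≈5.8, P31 57/13≈4.38, P17 58/16≈3.62, P2 49/15≈3.27, P19 27/17≈1.59.
Take all of P1 (10 min, value 58) → 23 min left.
All 13 min of P31 fit (value 57) → 10 remain.
Only 10 min remain; take 10/16 of P17 for value 58×10/16 = 36.25.
Total value = 151.25.

151.25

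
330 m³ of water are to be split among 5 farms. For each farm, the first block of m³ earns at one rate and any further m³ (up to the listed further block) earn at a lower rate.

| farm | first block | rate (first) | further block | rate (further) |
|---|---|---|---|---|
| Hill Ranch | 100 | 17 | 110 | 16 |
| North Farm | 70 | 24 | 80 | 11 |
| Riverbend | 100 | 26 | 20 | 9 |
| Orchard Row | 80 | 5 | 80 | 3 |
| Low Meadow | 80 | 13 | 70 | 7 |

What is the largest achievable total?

Order all 10 blocks by rate: Riverbend/first 26 > North Farm/first 24 > Hill Ranch/first 17 > Hill Ranch/second 16 > Low Meadow/first 13 > North Farm/second 11 > Riverbend/second 9 > Low Meadow/second 7 > Orchard Row/first 5 > Orchard Row/second 3.
Riverbend/first (26): +100 ; 230 left.
Fill North Farm first block (70 at 24) ; 160 left.
Hill Ranch first at 17: fill all 100 ; 60 left.
60 remain; put them into Hill Ranch second at 16.
Total = 26×100 + 24×70 + 17×100 + 16×60 = 6940.

6940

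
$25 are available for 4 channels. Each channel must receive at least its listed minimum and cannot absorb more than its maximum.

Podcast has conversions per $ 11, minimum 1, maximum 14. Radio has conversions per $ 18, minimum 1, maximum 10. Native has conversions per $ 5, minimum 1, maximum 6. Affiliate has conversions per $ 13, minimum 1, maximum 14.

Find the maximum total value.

365

Meeting every minimum uses 1+1+1+1 = 4 $, leaving 21.
Highest conversions per $ first: Radio 18 > Affiliate 13 > Podcast 11 > Native 5.
Radio: +9 to 10 (cap) → 12 left.
Affiliate: +12 (room for 13) → 13. Pool exhausted.
Total = 11×1 + 18×10 + 5×1 + 13×13 = 365.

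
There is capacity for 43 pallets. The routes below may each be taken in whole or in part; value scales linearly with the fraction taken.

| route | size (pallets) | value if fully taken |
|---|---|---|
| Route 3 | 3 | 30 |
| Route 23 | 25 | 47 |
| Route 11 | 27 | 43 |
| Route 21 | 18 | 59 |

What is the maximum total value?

130.36

Best value per unit of size first: Route 3 30/3≈10, Route 21 59/18≈3.28, Route 23 47/25≈1.88, Route 11 43/27≈1.59.
All 3 pallets of Route 3 fit (value 30) ; 40 remain.
Take all of Route 21 (18 pallets, value 59) ; 22 pallets left.
Fill the last 22 pallets with part of Route 23: 22/25 of it earns 41.36.
Total value = 130.36.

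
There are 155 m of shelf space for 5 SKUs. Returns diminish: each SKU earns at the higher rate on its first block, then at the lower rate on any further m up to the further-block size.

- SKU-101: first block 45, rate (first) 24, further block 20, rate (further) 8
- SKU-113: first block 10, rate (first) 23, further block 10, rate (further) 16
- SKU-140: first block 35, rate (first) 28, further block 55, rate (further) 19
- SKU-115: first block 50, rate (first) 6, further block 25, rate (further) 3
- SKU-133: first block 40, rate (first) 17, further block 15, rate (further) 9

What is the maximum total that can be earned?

3505

Treat each block as its own option and order by rate: SKU-140/first 28 > SKU-101/first 24 > SKU-113/first 23 > SKU-140/second 19 > SKU-133/first 17 > SKU-113/second 16 > SKU-133/second 9 > SKU-101/second 8 > SKU-115/first 6 > SKU-115/second 3.
SKU-140/first (28): +35 — 120 left.
SKU-101 first at 24: fill all 45 — 75 left.
SKU-113 first at 23: fill all 10 — 65 left.
SKU-140 second at 19: fill all 55 — 10 left.
SKU-133 first at 17: only 10 left, fill 10.
Total = 28×35 + 24×45 + 23×10 + 19×55 + 17×10 = 3505.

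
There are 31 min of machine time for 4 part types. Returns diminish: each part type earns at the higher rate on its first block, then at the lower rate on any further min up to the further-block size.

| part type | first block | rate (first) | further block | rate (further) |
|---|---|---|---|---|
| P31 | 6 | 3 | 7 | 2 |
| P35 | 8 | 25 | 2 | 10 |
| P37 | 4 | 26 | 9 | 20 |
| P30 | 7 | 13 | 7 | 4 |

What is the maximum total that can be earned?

599

Treat each block as its own option and order by rate: P37/T1 26 > P35/T1 25 > P37/T2 20 > P30/T1 13 > P35/T2 10 > P30/T2 4 > P31/T1 3 > P31/T2 2.
P37 T1 at 26: fill all 4 → 27 left.
P35 T1 at 25: fill all 8 → 19 left.
P37/T2 (20): +9 → 10 left.
P30 T1 at 13: fill all 7 → 3 left.
P35 T2 at 10: fill all 2 → 1 left.
P30 T2 at 4: only 1 left, fill 1.
Total = 26×4 + 25×8 + 20×9 + 13×7 + 10×2 + 4×1 = 599.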